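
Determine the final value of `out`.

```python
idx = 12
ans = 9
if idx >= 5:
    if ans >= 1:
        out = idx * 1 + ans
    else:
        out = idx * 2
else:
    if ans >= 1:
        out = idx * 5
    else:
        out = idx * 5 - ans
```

idx=12, ans=9
idx >= 5 is True; ans >= 1 is True
→ out = idx * 1 + ans = 21

21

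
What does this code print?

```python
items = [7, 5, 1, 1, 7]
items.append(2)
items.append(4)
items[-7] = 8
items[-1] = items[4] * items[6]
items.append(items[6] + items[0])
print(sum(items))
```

88

append 2 → [7, 5, 1, 1, 7, 2]
append 4 → [7, 5, 1, 1, 7, 2, 4]
items[-7] = 8 → [8, 5, 1, 1, 7, 2, 4]
items[-1] = items[4]*items[6] = 7*4 = 28 → [8, 5, 1, 1, 7, 2, 28]
append items[6]+items[0] = 28+8 = 36 → [8, 5, 1, 1, 7, 2, 28, 36]
sum = 88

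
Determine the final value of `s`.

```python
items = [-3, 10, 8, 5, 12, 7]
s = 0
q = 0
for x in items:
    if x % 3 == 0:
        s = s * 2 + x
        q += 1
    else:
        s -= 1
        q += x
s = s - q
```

-33

x=-3: %3==0, s = 0*2+(-3) = -3; q=1
x=10: not %3==0, s = (-3)-1 = -4; q=11
x=8: not %3==0, s = (-4)-1 = -5; q=19
x=5: not %3==0, s = (-5)-1 = -6; q=24
x=12: %3==0, s = (-6)*2+12 = 0; q=25
x=7: not %3==0, s = 0-1 = -1; q=32
s-q = (-1)-32 = -33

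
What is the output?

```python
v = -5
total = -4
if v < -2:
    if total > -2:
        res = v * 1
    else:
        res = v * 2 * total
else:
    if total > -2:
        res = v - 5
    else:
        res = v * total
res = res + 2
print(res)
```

42

v=-5, total=-4
v < -2 is True; total > -2 is False
→ res = v * 2 * total = 40
res = 40+2 = 42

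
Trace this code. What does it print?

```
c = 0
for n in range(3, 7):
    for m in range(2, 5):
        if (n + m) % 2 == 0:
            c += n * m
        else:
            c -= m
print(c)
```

n=3,m=2: odd sum, c = 0-2 = -2
n=3,m=3: even sum, c = (-2)+9 = 7
n=3,m=4: odd sum, c = 7-4 = 3
n=4,m=2: even sum, c = 3+8 = 11
n=4,m=3: odd sum, c = 11-3 = 8
n=4,m=4: even sum, c = 8+16 = 24
n=5,m=2: odd sum, c = 24-2 = 22
n=5,m=3: even sum, c = 22+15 = 37
n=5,m=4: odd sum, c = 37-4 = 33
n=6,m=2: even sum, c = 33+12 = 45
n=6,m=3: odd sum, c = 45-3 = 42
n=6,m=4: even sum, c = 42+24 = 66

66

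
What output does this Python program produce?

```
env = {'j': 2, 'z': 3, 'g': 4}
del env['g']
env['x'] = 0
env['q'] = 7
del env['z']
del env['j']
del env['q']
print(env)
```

{'x': 0}

del 'g' → {'j': 2, 'z': 3}
env['x'] = 0 → {'j': 2, 'z': 3, 'x': 0}
env['q'] = 7 → {'j': 2, 'z': 3, 'x': 0, 'q': 7}
del 'z' → {'j': 2, 'x': 0, 'q': 7}
del 'j' → {'x': 0, 'q': 7}
del 'q' → {'x': 0}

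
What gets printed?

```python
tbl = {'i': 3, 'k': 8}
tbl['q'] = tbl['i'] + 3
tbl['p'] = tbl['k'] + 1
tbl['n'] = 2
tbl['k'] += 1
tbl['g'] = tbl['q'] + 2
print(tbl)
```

{'i': 3, 'k': 9, 'q': 6, 'p': 9, 'n': 2, 'g': 8}

tbl['q'] = tbl['i']+3 = 6 → {'i': 3, 'k': 8, 'q': 6}
tbl['p'] = tbl['k']+1 = 9 → {'i': 3, 'k': 8, 'q': 6, 'p': 9}
tbl['n'] = 2 → {'i': 3, 'k': 8, 'q': 6, 'p': 9, 'n': 2}
tbl['k'] = 8+1 = 9 → {'i': 3, 'k': 9, 'q': 6, 'p': 9, 'n': 2}
tbl['g'] = tbl['q']+2 = 8 → {'i': 3, 'k': 9, 'q': 6, 'p': 9, 'n': 2, 'g': 8}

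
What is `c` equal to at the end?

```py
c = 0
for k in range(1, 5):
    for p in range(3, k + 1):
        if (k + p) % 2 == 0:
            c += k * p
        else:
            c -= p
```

k=3,p=3: even sum, c = 0+9 = 9
k=4,p=3: odd sum, c = 9-3 = 6
k=4,p=4: even sum, c = 6+16 = 22

22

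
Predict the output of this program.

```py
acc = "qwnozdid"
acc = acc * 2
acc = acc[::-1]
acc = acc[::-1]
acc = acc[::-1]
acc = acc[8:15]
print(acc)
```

didzonw

repeat ×2 → 'qwnozdidqwnozdid'
reverse → 'didzonwqdidzonwq'
reverse → 'qwnozdidqwnozdid'
reverse → 'didzonwqdidzonwq'
slice [8:15] → 'didzonw'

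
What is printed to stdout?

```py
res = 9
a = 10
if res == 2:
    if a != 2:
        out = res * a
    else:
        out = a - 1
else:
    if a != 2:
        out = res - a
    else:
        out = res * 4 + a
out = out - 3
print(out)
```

-4

res=9, a=10
res == 2 is False; a != 2 is True
→ out = res - a = -1
out = (-1)-3 = -4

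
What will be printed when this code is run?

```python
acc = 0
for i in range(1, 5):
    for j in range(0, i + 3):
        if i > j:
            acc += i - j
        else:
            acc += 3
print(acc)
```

56

i=1,j=0: 1>0, acc = 0+1 = 1
i=1,j=1: not 1>1, acc = 1+3 = 4
i=1,j=2: not 1>2, acc = 4+3 = 7
i=1,j=3: not 1>3, acc = 7+3 = 10
i=2,j=0: 2>0, acc = 10+2 = 12
i=2,j=1: 2>1, acc = 12+1 = 13
i=2,j=2: not 2>2, acc = 13+3 = 16
i=2,j=3: not 2>3, acc = 16+3 = 19
i=2,j=4: not 2>4, acc = 19+3 = 22
i=3,j=0: 3>0, acc = 22+3 = 25
i=3,j=1: 3>1, acc = 25+2 = 27
i=3,j=2: 3>2, acc = 27+1 = 28
i=3,j=3: not 3>3, acc = 28+3 = 31
i=3,j=4: not 3>4, acc = 31+3 = 34
i=3,j=5: not 3>5, acc = 34+3 = 37
i=4,j=0: 4>0, acc = 37+4 = 41
i=4,j=1: 4>1, acc = 41+3 = 44
i=4,j=2: 4>2, acc = 44+2 = 46
i=4,j=3: 4>3, acc = 46+1 = 47
i=4,j=4: not 4>4, acc = 47+3 = 50
i=4,j=5: not 4>5, acc = 50+3 = 53
i=4,j=6: not 4>6, acc = 53+3 = 56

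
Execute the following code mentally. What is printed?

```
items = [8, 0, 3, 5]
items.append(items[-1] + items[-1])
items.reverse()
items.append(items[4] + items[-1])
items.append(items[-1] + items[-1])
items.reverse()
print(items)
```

append items[-1]+items[-1] = 5+5 = 10 → [8, 0, 3, 5, 10]
reverse → [10, 5, 3, 0, 8]
append items[4]+items[-1] = 8+8 = 16 → [10, 5, 3, 0, 8, 16]
append items[-1]+items[-1] = 16+16 = 32 → [10, 5, 3, 0, 8, 16, 32]
reverse → [32, 16, 8, 0, 3, 5, 10]

[32, 16, 8, 0, 3, 5, 10]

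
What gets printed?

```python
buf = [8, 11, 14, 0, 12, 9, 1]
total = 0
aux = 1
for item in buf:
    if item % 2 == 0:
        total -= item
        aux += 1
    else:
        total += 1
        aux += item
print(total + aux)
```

-5

item=8: even, total = 0-8 = -8; aux=2
item=11: not even, total = (-8)+1 = -7; aux=13
item=14: even, total = (-7)-14 = -21; aux=14
item=0: even, total = (-21)-0 = -21; aux=15
item=12: even, total = (-21)-12 = -33; aux=16
item=9: not even, total = (-33)+1 = -32; aux=25
item=1: not even, total = (-32)+1 = -31; aux=26
total+aux = (-31)+26 = -5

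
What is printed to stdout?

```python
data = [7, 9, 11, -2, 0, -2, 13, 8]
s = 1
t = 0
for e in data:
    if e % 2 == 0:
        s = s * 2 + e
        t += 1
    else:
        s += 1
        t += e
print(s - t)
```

10

e=7: not even, s = 1+1 = 2; t=7
e=9: not even, s = 2+1 = 3; t=16
e=11: not even, s = 3+1 = 4; t=27
e=-2: even, s = 4*2+(-2) = 6; t=28
e=0: even, s = 6*2+0 = 12; t=29
e=-2: even, s = 12*2+(-2) = 22; t=30
e=13: not even, s = 22+1 = 23; t=43
e=8: even, s = 23*2+8 = 54; t=44
s-t = 54-44 = 10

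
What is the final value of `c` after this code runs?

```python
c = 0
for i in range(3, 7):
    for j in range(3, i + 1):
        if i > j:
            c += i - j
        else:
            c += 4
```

26

i=3,j=3: not 3>3, c = 0+4 = 4
i=4,j=3: 4>3, c = 4+1 = 5
i=4,j=4: not 4>4, c = 5+4 = 9
i=5,j=3: 5>3, c = 9+2 = 11
i=5,j=4: 5>4, c = 11+1 = 12
i=5,j=5: not 5>5, c = 12+4 = 16
i=6,j=3: 6>3, c = 16+3 = 19
i=6,j=4: 6>4, c = 19+2 = 21
i=6,j=5: 6>5, c = 21+1 = 22
i=6,j=6: not 6>6, c = 22+4 = 26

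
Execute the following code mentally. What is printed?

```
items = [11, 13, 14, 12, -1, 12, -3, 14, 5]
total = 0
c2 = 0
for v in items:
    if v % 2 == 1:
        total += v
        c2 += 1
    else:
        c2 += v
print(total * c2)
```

v=11: odd, total = 0+11 = 11; c2=1
v=13: odd, total = 11+13 = 24; c2=2
v=14: not odd; c2=16
v=12: not odd; c2=28
v=-1: odd, total = 24+(-1) = 23; c2=29
v=12: not odd; c2=41
v=-3: odd, total = 23+(-3) = 20; c2=42
v=14: not odd; c2=56
v=5: odd, total = 20+5 = 25; c2=57
total*c2 = 25*57 = 1425

1425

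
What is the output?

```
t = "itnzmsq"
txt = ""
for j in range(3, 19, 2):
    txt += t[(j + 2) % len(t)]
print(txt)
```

sinmqtzs

j=3: add t[5]='s' → 's'
j=5: add t[0]='i' → 'si'
j=7: add t[2]='n' → 'sin'
j=9: add t[4]='m' → 'sinm'
j=11: add t[6]='q' → 'sinmq'
j=13: add t[1]='t' → 'sinmqt'
j=15: add t[3]='z' → 'sinmqtz'
j=17: add t[5]='s' → 'sinmqtzs'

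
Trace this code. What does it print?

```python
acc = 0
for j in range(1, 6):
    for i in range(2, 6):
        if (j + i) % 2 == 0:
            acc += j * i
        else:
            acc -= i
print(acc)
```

j=1,i=2: odd sum, acc = 0-2 = -2
j=1,i=3: even sum, acc = (-2)+3 = 1
j=1,i=4: odd sum, acc = 1-4 = -3
j=1,i=5: even sum, acc = (-3)+5 = 2
j=2,i=2: even sum, acc = 2+4 = 6
j=2,i=3: odd sum, acc = 6-3 = 3
j=2,i=4: even sum, acc = 3+8 = 11
j=2,i=5: odd sum, acc = 11-5 = 6
j=3,i=2: odd sum, acc = 6-2 = 4
j=3,i=3: even sum, acc = 4+9 = 13
j=3,i=4: odd sum, acc = 13-4 = 9
j=3,i=5: even sum, acc = 9+15 = 24
j=4,i=2: even sum, acc = 24+8 = 32
j=4,i=3: odd sum, acc = 32-3 = 29
j=4,i=4: even sum, acc = 29+16 = 45
j=4,i=5: odd sum, acc = 45-5 = 40
j=5,i=2: odd sum, acc = 40-2 = 38
j=5,i=3: even sum, acc = 38+15 = 53
j=5,i=4: odd sum, acc = 53-4 = 49
j=5,i=5: even sum, acc = 49+25 = 74

74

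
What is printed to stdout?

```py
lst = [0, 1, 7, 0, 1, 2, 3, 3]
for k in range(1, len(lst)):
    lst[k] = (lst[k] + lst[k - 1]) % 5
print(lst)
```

k=1: lst[1] = (1+0)%5 = 1 → [0, 1, 7, 0, 1, 2, 3, 3]
k=2: lst[2] = (7+1)%5 = 3 → [0, 1, 3, 0, 1, 2, 3, 3]
k=3: lst[3] = (0+3)%5 = 3 → [0, 1, 3, 3, 1, 2, 3, 3]
k=4: lst[4] = (1+3)%5 = 4 → [0, 1, 3, 3, 4, 2, 3, 3]
k=5: lst[5] = (2+4)%5 = 1 → [0, 1, 3, 3, 4, 1, 3, 3]
k=6: lst[6] = (3+1)%5 = 4 → [0, 1, 3, 3, 4, 1, 4, 3]
k=7: lst[7] = (3+4)%5 = 2 → [0, 1, 3, 3, 4, 1, 4, 2]

[0, 1, 3, 3, 4, 1, 4, 2]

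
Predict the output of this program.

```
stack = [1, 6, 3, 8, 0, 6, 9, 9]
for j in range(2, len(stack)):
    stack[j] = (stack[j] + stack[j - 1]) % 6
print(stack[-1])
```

5

j=2: stack[2] = (3+6)%6 = 3 → [1, 6, 3, 8, 0, 6, 9, 9]
j=3: stack[3] = (8+3)%6 = 5 → [1, 6, 3, 5, 0, 6, 9, 9]
j=4: stack[4] = (0+5)%6 = 5 → [1, 6, 3, 5, 5, 6, 9, 9]
j=5: stack[5] = (6+5)%6 = 5 → [1, 6, 3, 5, 5, 5, 9, 9]
j=6: stack[6] = (9+5)%6 = 2 → [1, 6, 3, 5, 5, 5, 2, 9]
j=7: stack[7] = (9+2)%6 = 5 → [1, 6, 3, 5, 5, 5, 2, 5]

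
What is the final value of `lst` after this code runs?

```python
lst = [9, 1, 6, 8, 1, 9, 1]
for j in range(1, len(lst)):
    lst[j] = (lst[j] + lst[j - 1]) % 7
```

j=1: lst[1] = (1+9)%7 = 3 → [9, 3, 6, 8, 1, 9, 1]
j=2: lst[2] = (6+3)%7 = 2 → [9, 3, 2, 8, 1, 9, 1]
j=3: lst[3] = (8+2)%7 = 3 → [9, 3, 2, 3, 1, 9, 1]
j=4: lst[4] = (1+3)%7 = 4 → [9, 3, 2, 3, 4, 9, 1]
j=5: lst[5] = (9+4)%7 = 6 → [9, 3, 2, 3, 4, 6, 1]
j=6: lst[6] = (1+6)%7 = 0 → [9, 3, 2, 3, 4, 6, 0]

[9, 3, 2, 3, 4, 6, 0]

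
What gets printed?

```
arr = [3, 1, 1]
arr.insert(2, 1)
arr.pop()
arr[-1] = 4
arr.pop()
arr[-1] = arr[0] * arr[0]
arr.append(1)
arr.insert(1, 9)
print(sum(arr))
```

insert 1 at 2 → [3, 1, 1, 1]
pop() removes 1 → [3, 1, 1]
arr[-1] = 4 → [3, 1, 4]
pop() removes 4 → [3, 1]
arr[-1] = arr[0]*arr[0] = 3*3 = 9 → [3, 9]
append 1 → [3, 9, 1]
insert 9 at 1 → [3, 9, 9, 1]
sum = 22

22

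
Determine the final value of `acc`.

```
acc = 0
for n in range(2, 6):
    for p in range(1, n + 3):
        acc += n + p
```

n=2,p=1: acc = 0+3 = 3
n=2,p=2: acc = 3+4 = 7
n=2,p=3: acc = 7+5 = 12
n=2,p=4: acc = 12+6 = 18
n=3,p=1: acc = 18+4 = 22
n=3,p=2: acc = 22+5 = 27
n=3,p=3: acc = 27+6 = 33
n=3,p=4: acc = 33+7 = 40
n=3,p=5: acc = 40+8 = 48
n=4,p=1: acc = 48+5 = 53
n=4,p=2: acc = 53+6 = 59
n=4,p=3: acc = 59+7 = 66
n=4,p=4: acc = 66+8 = 74
n=4,p=5: acc = 74+9 = 83
n=4,p=6: acc = 83+10 = 93
n=5,p=1: acc = 93+6 = 99
n=5,p=2: acc = 99+7 = 106
n=5,p=3: acc = 106+8 = 114
n=5,p=4: acc = 114+9 = 123
n=5,p=5: acc = 123+10 = 133
n=5,p=6: acc = 133+11 = 144
n=5,p=7: acc = 144+12 = 156

156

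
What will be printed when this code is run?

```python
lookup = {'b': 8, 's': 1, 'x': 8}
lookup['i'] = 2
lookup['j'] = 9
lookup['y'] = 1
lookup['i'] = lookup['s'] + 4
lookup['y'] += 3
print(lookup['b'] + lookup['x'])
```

16

lookup['i'] = 2 → {'b': 8, 's': 1, 'x': 8, 'i': 2}
lookup['j'] = 9 → {'b': 8, 's': 1, 'x': 8, 'i': 2, 'j': 9}
lookup['y'] = 1 → {'b': 8, 's': 1, 'x': 8, 'i': 2, 'j': 9, 'y': 1}
lookup['i'] = lookup['s']+4 = 5 → {'b': 8, 's': 1, 'x': 8, 'i': 5, 'j': 9, 'y': 1}
lookup['y'] = 1+3 = 4 → {'b': 8, 's': 1, 'x': 8, 'i': 5, 'j': 9, 'y': 4}
lookup['b']+lookup['x'] = 8+8 = 16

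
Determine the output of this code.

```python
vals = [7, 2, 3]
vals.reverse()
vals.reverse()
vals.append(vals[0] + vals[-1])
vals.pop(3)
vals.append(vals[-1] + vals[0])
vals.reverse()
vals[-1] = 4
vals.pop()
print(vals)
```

reverse → [3, 2, 7]
reverse → [7, 2, 3]
append vals[0]+vals[-1] = 7+3 = 10 → [7, 2, 3, 10]
pop(3) removes 10 → [7, 2, 3]
append vals[-1]+vals[0] = 3+7 = 10 → [7, 2, 3, 10]
reverse → [10, 3, 2, 7]
vals[-1] = 4 → [10, 3, 2, 4]
pop() removes 4 → [10, 3, 2]

[10, 3, 2]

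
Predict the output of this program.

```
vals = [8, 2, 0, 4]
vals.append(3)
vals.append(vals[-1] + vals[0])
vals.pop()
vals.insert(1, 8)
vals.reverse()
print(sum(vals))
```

25

append 3 → [8, 2, 0, 4, 3]
append vals[-1]+vals[0] = 3+8 = 11 → [8, 2, 0, 4, 3, 11]
pop() removes 11 → [8, 2, 0, 4, 3]
insert 8 at 1 → [8, 8, 2, 0, 4, 3]
reverse → [3, 4, 0, 2, 8, 8]
sum = 25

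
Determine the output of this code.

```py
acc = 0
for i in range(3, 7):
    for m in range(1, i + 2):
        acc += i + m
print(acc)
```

178

i=3,m=1: acc = 0+4 = 4
i=3,m=2: acc = 4+5 = 9
i=3,m=3: acc = 9+6 = 15
i=3,m=4: acc = 15+7 = 22
i=4,m=1: acc = 22+5 = 27
i=4,m=2: acc = 27+6 = 33
i=4,m=3: acc = 33+7 = 40
i=4,m=4: acc = 40+8 = 48
i=4,m=5: acc = 48+9 = 57
i=5,m=1: acc = 57+6 = 63
i=5,m=2: acc = 63+7 = 70
i=5,m=3: acc = 70+8 = 78
i=5,m=4: acc = 78+9 = 87
i=5,m=5: acc = 87+10 = 97
i=5,m=6: acc = 97+11 = 108
i=6,m=1: acc = 108+7 = 115
i=6,m=2: acc = 115+8 = 123
i=6,m=3: acc = 123+9 = 132
i=6,m=4: acc = 132+10 = 142
i=6,m=5: acc = 142+11 = 153
i=6,m=6: acc = 153+12 = 165
i=6,m=7: acc = 165+13 = 178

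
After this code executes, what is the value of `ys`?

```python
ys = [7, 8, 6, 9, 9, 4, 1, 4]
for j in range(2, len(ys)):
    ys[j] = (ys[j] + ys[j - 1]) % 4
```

[7, 8, 2, 3, 0, 0, 1, 1]

j=2: ys[2] = (6+8)%4 = 2 → [7, 8, 2, 9, 9, 4, 1, 4]
j=3: ys[3] = (9+2)%4 = 3 → [7, 8, 2, 3, 9, 4, 1, 4]
j=4: ys[4] = (9+3)%4 = 0 → [7, 8, 2, 3, 0, 4, 1, 4]
j=5: ys[5] = (4+0)%4 = 0 → [7, 8, 2, 3, 0, 0, 1, 4]
j=6: ys[6] = (1+0)%4 = 1 → [7, 8, 2, 3, 0, 0, 1, 4]
j=7: ys[7] = (4+1)%4 = 1 → [7, 8, 2, 3, 0, 0, 1, 1]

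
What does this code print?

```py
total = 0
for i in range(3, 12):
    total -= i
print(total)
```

i=3: total = 0-3 = -3
i=4: total = (-3)-4 = -7
i=5: total = (-7)-5 = -12
i=6: total = (-12)-6 = -18
i=7: total = (-18)-7 = -25
i=8: total = (-25)-8 = -33
i=9: total = (-33)-9 = -42
i=10: total = (-42)-10 = -52
i=11: total = (-52)-11 = -63

-63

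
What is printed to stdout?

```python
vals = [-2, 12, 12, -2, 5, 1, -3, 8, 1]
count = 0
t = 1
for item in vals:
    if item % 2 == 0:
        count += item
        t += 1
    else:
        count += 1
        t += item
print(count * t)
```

320

item=-2: even, count = 0+(-2) = -2; t=2
item=12: even, count = (-2)+12 = 10; t=3
item=12: even, count = 10+12 = 22; t=4
item=-2: even, count = 22+(-2) = 20; t=5
item=5: not even, count = 20+1 = 21; t=10
item=1: not even, count = 21+1 = 22; t=11
item=-3: not even, count = 22+1 = 23; t=8
item=8: even, count = 23+8 = 31; t=9
item=1: not even, count = 31+1 = 32; t=10
count*t = 32*10 = 320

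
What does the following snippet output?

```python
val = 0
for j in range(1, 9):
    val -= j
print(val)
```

j=1: val = 0-1 = -1
j=2: val = (-1)-2 = -3
j=3: val = (-3)-3 = -6
j=4: val = (-6)-4 = -10
j=5: val = (-10)-5 = -15
j=6: val = (-15)-6 = -21
j=7: val = (-21)-7 = -28
j=8: val = (-28)-8 = -36

-36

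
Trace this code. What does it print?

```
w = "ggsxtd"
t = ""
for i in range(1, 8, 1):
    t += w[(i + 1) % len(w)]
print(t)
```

sxtdggs

i=1: add w[2]='s' → 's'
i=2: add w[3]='x' → 'sx'
i=3: add w[4]='t' → 'sxt'
i=4: add w[5]='d' → 'sxtd'
i=5: add w[0]='g' → 'sxtdg'
i=6: add w[1]='g' → 'sxtdgg'
i=7: add w[2]='s' → 'sxtdggs'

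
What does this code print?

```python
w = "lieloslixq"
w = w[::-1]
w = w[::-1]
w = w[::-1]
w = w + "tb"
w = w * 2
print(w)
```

qxilsoleiltbqxilsoleiltb

reverse → 'qxilsoleil'
reverse → 'lieloslixq'
reverse → 'qxilsoleil'
+ 'tb' → 'qxilsoleiltb'
repeat ×2 → 'qxilsoleiltbqxilsoleiltb'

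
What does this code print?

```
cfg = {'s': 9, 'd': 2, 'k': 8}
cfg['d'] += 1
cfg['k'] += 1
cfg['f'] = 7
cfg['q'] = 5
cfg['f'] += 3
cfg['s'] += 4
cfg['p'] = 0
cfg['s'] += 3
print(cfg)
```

cfg['d'] = 2+1 = 3 → {'s': 9, 'd': 3, 'k': 8}
cfg['k'] = 8+1 = 9 → {'s': 9, 'd': 3, 'k': 9}
cfg['f'] = 7 → {'s': 9, 'd': 3, 'k': 9, 'f': 7}
cfg['q'] = 5 → {'s': 9, 'd': 3, 'k': 9, 'f': 7, 'q': 5}
cfg['f'] = 7+3 = 10 → {'s': 9, 'd': 3, 'k': 9, 'f': 10, 'q': 5}
cfg['s'] = 9+4 = 13 → {'s': 13, 'd': 3, 'k': 9, 'f': 10, 'q': 5}
cfg['p'] = 0 → {'s': 13, 'd': 3, 'k': 9, 'f': 10, 'q': 5, 'p': 0}
cfg['s'] = 13+3 = 16 → {'s': 16, 'd': 3, 'k': 9, 'f': 10, 'q': 5, 'p': 0}

{'s': 16, 'd': 3, 'k': 9, 'f': 10, 'q': 5, 'p': 0}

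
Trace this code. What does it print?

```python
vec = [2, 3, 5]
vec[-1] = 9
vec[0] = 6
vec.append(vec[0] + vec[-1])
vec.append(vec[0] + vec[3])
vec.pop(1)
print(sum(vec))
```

51

vec[-1] = 9 → [2, 3, 9]
vec[0] = 6 → [6, 3, 9]
append vec[0]+vec[-1] = 6+9 = 15 → [6, 3, 9, 15]
append vec[0]+vec[3] = 6+15 = 21 → [6, 3, 9, 15, 21]
pop(1) removes 3 → [6, 9, 15, 21]
sum = 51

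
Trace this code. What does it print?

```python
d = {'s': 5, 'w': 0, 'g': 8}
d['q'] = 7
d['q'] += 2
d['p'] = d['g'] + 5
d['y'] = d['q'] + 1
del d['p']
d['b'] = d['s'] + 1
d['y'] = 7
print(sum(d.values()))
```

d['q'] = 7 → {'s': 5, 'w': 0, 'g': 8, 'q': 7}
d['q'] = 7+2 = 9 → {'s': 5, 'w': 0, 'g': 8, 'q': 9}
d['p'] = d['g']+5 = 13 → {'s': 5, 'w': 0, 'g': 8, 'q': 9, 'p': 13}
d['y'] = d['q']+1 = 10 → {'s': 5, 'w': 0, 'g': 8, 'q': 9, 'p': 13, 'y': 10}
del 'p' → {'s': 5, 'w': 0, 'g': 8, 'q': 9, 'y': 10}
d['b'] = d['s']+1 = 6 → {'s': 5, 'w': 0, 'g': 8, 'q': 9, 'y': 10, 'b': 6}
d['y'] = 7 → {'s': 5, 'w': 0, 'g': 8, 'q': 9, 'y': 7, 'b': 6}
sum of values = 35

35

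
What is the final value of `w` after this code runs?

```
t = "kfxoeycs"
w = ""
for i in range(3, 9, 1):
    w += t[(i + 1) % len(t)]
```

i=3: add t[4]='e' → 'e'
i=4: add t[5]='y' → 'ey'
i=5: add t[6]='c' → 'eyc'
i=6: add t[7]='s' → 'eycs'
i=7: add t[0]='k' → 'eycsk'
i=8: add t[1]='f' → 'eycskf'

'eycskf'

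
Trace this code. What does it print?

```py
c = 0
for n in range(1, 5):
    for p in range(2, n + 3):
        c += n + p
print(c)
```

n=1,p=2: c = 0+3 = 3
n=1,p=3: c = 3+4 = 7
n=2,p=2: c = 7+4 = 11
n=2,p=3: c = 11+5 = 16
n=2,p=4: c = 16+6 = 22
n=3,p=2: c = 22+5 = 27
n=3,p=3: c = 27+6 = 33
n=3,p=4: c = 33+7 = 40
n=3,p=5: c = 40+8 = 48
n=4,p=2: c = 48+6 = 54
n=4,p=3: c = 54+7 = 61
n=4,p=4: c = 61+8 = 69
n=4,p=5: c = 69+9 = 78
n=4,p=6: c = 78+10 = 88

88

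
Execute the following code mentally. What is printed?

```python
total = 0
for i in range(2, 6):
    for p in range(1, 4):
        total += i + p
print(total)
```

i=2,p=1: total = 0+3 = 3
i=2,p=2: total = 3+4 = 7
i=2,p=3: total = 7+5 = 12
i=3,p=1: total = 12+4 = 16
i=3,p=2: total = 16+5 = 21
i=3,p=3: total = 21+6 = 27
i=4,p=1: total = 27+5 = 32
i=4,p=2: total = 32+6 = 38
i=4,p=3: total = 38+7 = 45
i=5,p=1: total = 45+6 = 51
i=5,p=2: total = 51+7 = 58
i=5,p=3: total = 58+8 = 66

66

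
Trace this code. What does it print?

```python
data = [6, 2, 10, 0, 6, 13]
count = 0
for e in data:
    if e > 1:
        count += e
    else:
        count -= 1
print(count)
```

e=6: >1, count = 0+6 = 6
e=2: >1, count = 6+2 = 8
e=10: >1, count = 8+10 = 18
e=0: not >1, count = 18-1 = 17
e=6: >1, count = 17+6 = 23
e=13: >1, count = 23+13 = 36

36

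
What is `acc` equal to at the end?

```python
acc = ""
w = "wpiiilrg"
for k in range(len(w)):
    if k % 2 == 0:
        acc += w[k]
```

'wiir'

k=0: add 'w' → 'w'
k=1: skip
k=2: add 'i' → 'wi'
k=3: skip
k=4: add 'i' → 'wii'
k=5: skip
k=6: add 'r' → 'wiir'
k=7: skip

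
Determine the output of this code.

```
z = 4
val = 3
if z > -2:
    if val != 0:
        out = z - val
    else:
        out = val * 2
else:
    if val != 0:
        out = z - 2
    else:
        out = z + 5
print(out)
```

1

z=4, val=3
z > -2 is True; val != 0 is True
→ out = z - val = 1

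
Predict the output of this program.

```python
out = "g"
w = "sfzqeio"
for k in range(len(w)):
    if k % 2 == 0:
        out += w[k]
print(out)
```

k=0: add 's' → 'gs'
k=1: skip
k=2: add 'z' → 'gsz'
k=3: skip
k=4: add 'e' → 'gsze'
k=5: skip
k=6: add 'o' → 'gszeo'

gszeo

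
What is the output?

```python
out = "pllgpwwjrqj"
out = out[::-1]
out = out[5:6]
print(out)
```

w

reverse → 'jqrjwwpgllp'
slice [5:6] → 'w'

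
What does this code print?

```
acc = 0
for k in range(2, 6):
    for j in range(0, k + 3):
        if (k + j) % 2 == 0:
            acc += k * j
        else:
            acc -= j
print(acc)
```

136

k=2,j=0: even sum, acc = 0+0 = 0
k=2,j=1: odd sum, acc = 0-1 = -1
k=2,j=2: even sum, acc = (-1)+4 = 3
k=2,j=3: odd sum, acc = 3-3 = 0
k=2,j=4: even sum, acc = 0+8 = 8
k=3,j=0: odd sum, acc = 8-0 = 8
k=3,j=1: even sum, acc = 8+3 = 11
k=3,j=2: odd sum, acc = 11-2 = 9
k=3,j=3: even sum, acc = 9+9 = 18
k=3,j=4: odd sum, acc = 18-4 = 14
k=3,j=5: even sum, acc = 14+15 = 29
k=4,j=0: even sum, acc = 29+0 = 29
k=4,j=1: odd sum, acc = 29-1 = 28
k=4,j=2: even sum, acc = 28+8 = 36
k=4,j=3: odd sum, acc = 36-3 = 33
k=4,j=4: even sum, acc = 33+16 = 49
k=4,j=5: odd sum, acc = 49-5 = 44
k=4,j=6: even sum, acc = 44+24 = 68
k=5,j=0: odd sum, acc = 68-0 = 68
k=5,j=1: even sum, acc = 68+5 = 73
k=5,j=2: odd sum, acc = 73-2 = 71
k=5,j=3: even sum, acc = 71+15 = 86
k=5,j=4: odd sum, acc = 86-4 = 82
k=5,j=5: even sum, acc = 82+25 = 107
k=5,j=6: odd sum, acc = 107-6 = 101
k=5,j=7: even sum, acc = 101+35 = 136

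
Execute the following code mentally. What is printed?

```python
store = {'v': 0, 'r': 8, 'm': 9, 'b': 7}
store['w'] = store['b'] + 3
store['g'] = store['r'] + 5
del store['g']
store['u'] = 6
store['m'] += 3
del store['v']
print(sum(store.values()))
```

store['w'] = store['b']+3 = 10 → {'v': 0, 'r': 8, 'm': 9, 'b': 7, 'w': 10}
store['g'] = store['r']+5 = 13 → {'v': 0, 'r': 8, 'm': 9, 'b': 7, 'w': 10, 'g': 13}
del 'g' → {'v': 0, 'r': 8, 'm': 9, 'b': 7, 'w': 10}
store['u'] = 6 → {'v': 0, 'r': 8, 'm': 9, 'b': 7, 'w': 10, 'u': 6}
store['m'] = 9+3 = 12 → {'v': 0, 'r': 8, 'm': 12, 'b': 7, 'w': 10, 'u': 6}
del 'v' → {'r': 8, 'm': 12, 'b': 7, 'w': 10, 'u': 6}
sum of values = 43

43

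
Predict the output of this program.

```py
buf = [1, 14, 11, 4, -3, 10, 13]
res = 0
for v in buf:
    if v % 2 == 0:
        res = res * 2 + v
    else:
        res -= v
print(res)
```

15

v=1: not even, res = 0-1 = -1
v=14: even, res = (-1)*2+14 = 12
v=11: not even, res = 12-11 = 1
v=4: even, res = 1*2+4 = 6
v=-3: not even, res = 6-(-3) = 9
v=10: even, res = 9*2+10 = 28
v=13: not even, res = 28-13 = 15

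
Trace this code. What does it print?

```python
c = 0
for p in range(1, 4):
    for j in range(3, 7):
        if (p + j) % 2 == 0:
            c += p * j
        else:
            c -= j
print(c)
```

p=1,j=3: even sum, c = 0+3 = 3
p=1,j=4: odd sum, c = 3-4 = -1
p=1,j=5: even sum, c = (-1)+5 = 4
p=1,j=6: odd sum, c = 4-6 = -2
p=2,j=3: odd sum, c = (-2)-3 = -5
p=2,j=4: even sum, c = (-5)+8 = 3
p=2,j=5: odd sum, c = 3-5 = -2
p=2,j=6: even sum, c = (-2)+12 = 10
p=3,j=3: even sum, c = 10+9 = 19
p=3,j=4: odd sum, c = 19-4 = 15
p=3,j=5: even sum, c = 15+15 = 30
p=3,j=6: odd sum, c = 30-6 = 24

24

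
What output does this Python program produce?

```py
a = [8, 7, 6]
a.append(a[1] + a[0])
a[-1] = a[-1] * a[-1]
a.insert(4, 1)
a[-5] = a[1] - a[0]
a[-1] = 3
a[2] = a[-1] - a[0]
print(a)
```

append a[1]+a[0] = 7+8 = 15 → [8, 7, 6, 15]
a[-1] = a[-1]*a[-1] = 15*15 = 225 → [8, 7, 6, 225]
insert 1 at 4 → [8, 7, 6, 225, 1]
a[-5] = a[1]-a[0] = 7-8 = -1 → [-1, 7, 6, 225, 1]
a[-1] = 3 → [-1, 7, 6, 225, 3]
a[2] = a[-1]-a[0] = 3-(-1) = 4 → [-1, 7, 4, 225, 3]

[-1, 7, 4, 225, 3]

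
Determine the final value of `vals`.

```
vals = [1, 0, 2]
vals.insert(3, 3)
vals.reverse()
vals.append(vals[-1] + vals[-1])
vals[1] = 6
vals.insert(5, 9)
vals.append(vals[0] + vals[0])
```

[3, 6, 0, 1, 2, 9, 6]

insert 3 at 3 → [1, 0, 2, 3]
reverse → [3, 2, 0, 1]
append vals[-1]+vals[-1] = 1+1 = 2 → [3, 2, 0, 1, 2]
vals[1] = 6 → [3, 6, 0, 1, 2]
insert 9 at 5 → [3, 6, 0, 1, 2, 9]
append vals[0]+vals[0] = 3+3 = 6 → [3, 6, 0, 1, 2, 9, 6]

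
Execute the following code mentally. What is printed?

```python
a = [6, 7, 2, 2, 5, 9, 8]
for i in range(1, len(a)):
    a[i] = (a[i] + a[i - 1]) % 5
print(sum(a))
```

18

i=1: a[1] = (7+6)%5 = 3 → [6, 3, 2, 2, 5, 9, 8]
i=2: a[2] = (2+3)%5 = 0 → [6, 3, 0, 2, 5, 9, 8]
i=3: a[3] = (2+0)%5 = 2 → [6, 3, 0, 2, 5, 9, 8]
i=4: a[4] = (5+2)%5 = 2 → [6, 3, 0, 2, 2, 9, 8]
i=5: a[5] = (9+2)%5 = 1 → [6, 3, 0, 2, 2, 1, 8]
i=6: a[6] = (8+1)%5 = 4 → [6, 3, 0, 2, 2, 1, 4]
sum = 18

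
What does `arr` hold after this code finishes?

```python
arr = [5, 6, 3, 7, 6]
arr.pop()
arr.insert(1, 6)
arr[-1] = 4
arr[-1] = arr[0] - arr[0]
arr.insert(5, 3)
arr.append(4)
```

[5, 6, 6, 3, 0, 3, 4]

pop() removes 6 → [5, 6, 3, 7]
insert 6 at 1 → [5, 6, 6, 3, 7]
arr[-1] = 4 → [5, 6, 6, 3, 4]
arr[-1] = arr[0]-arr[0] = 5-5 = 0 → [5, 6, 6, 3, 0]
insert 3 at 5 → [5, 6, 6, 3, 0, 3]
append 4 → [5, 6, 6, 3, 0, 3, 4]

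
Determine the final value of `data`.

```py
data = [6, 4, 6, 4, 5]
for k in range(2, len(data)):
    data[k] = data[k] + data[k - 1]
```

[6, 4, 10, 14, 19]

k=2: data[2] = 6+4 = 10 → [6, 4, 10, 4, 5]
k=3: data[3] = 4+10 = 14 → [6, 4, 10, 14, 5]
k=4: data[4] = 5+14 = 19 → [6, 4, 10, 14, 19]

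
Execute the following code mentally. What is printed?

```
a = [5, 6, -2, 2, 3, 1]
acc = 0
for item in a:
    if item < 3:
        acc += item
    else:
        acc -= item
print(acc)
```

item=5: not <3, acc = 0-5 = -5
item=6: not <3, acc = (-5)-6 = -11
item=-2: <3, acc = (-11)+(-2) = -13
item=2: <3, acc = (-13)+2 = -11
item=3: not <3, acc = (-11)-3 = -14
item=1: <3, acc = (-14)+1 = -13

-13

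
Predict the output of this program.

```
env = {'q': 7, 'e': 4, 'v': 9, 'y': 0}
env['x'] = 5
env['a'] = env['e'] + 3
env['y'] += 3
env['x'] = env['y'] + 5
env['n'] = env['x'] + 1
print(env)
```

{'q': 7, 'e': 4, 'v': 9, 'y': 3, 'x': 8, 'a': 7, 'n': 9}

env['x'] = 5 → {'q': 7, 'e': 4, 'v': 9, 'y': 0, 'x': 5}
env['a'] = env['e']+3 = 7 → {'q': 7, 'e': 4, 'v': 9, 'y': 0, 'x': 5, 'a': 7}
env['y'] = 0+3 = 3 → {'q': 7, 'e': 4, 'v': 9, 'y': 3, 'x': 5, 'a': 7}
env['x'] = env['y']+5 = 8 → {'q': 7, 'e': 4, 'v': 9, 'y': 3, 'x': 8, 'a': 7}
env['n'] = env['x']+1 = 9 → {'q': 7, 'e': 4, 'v': 9, 'y': 3, 'x': 8, 'a': 7, 'n': 9}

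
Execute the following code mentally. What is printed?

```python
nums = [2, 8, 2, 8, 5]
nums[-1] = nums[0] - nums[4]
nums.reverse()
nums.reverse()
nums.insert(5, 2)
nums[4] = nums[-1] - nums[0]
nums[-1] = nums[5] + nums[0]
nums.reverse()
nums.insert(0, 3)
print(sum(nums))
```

27

nums[-1] = nums[0]-nums[4] = 2-5 = -3 → [2, 8, 2, 8, -3]
reverse → [-3, 8, 2, 8, 2]
reverse → [2, 8, 2, 8, -3]
insert 2 at 5 → [2, 8, 2, 8, -3, 2]
nums[4] = nums[-1]-nums[0] = 2-2 = 0 → [2, 8, 2, 8, 0, 2]
nums[-1] = nums[5]+nums[0] = 2+2 = 4 → [2, 8, 2, 8, 0, 4]
reverse → [4, 0, 8, 2, 8, 2]
insert 3 at 0 → [3, 4, 0, 8, 2, 8, 2]
sum = 27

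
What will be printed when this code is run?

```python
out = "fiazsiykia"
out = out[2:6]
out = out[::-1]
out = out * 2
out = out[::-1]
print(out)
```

azsiazsi

slice [2:6] → 'azsi'
reverse → 'isza'
repeat ×2 → 'iszaisza'
reverse → 'azsiazsi'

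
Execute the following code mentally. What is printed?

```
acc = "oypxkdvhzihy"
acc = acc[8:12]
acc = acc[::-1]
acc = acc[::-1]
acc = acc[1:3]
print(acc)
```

ih

slice [8:12] → 'zihy'
reverse → 'yhiz'
reverse → 'zihy'
slice [1:3] → 'ih'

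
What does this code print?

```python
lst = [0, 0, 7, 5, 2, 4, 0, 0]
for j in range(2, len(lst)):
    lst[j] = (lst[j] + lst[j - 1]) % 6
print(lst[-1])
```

0

j=2: lst[2] = (7+0)%6 = 1 → [0, 0, 1, 5, 2, 4, 0, 0]
j=3: lst[3] = (5+1)%6 = 0 → [0, 0, 1, 0, 2, 4, 0, 0]
j=4: lst[4] = (2+0)%6 = 2 → [0, 0, 1, 0, 2, 4, 0, 0]
j=5: lst[5] = (4+2)%6 = 0 → [0, 0, 1, 0, 2, 0, 0, 0]
j=6: lst[6] = (0+0)%6 = 0 → [0, 0, 1, 0, 2, 0, 0, 0]
j=7: lst[7] = (0+0)%6 = 0 → [0, 0, 1, 0, 2, 0, 0, 0]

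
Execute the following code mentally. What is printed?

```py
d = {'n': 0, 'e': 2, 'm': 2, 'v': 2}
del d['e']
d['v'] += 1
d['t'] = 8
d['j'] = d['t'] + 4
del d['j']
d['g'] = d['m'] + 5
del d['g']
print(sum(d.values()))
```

13

del 'e' → {'n': 0, 'm': 2, 'v': 2}
d['v'] = 2+1 = 3 → {'n': 0, 'm': 2, 'v': 3}
d['t'] = 8 → {'n': 0, 'm': 2, 'v': 3, 't': 8}
d['j'] = d['t']+4 = 12 → {'n': 0, 'm': 2, 'v': 3, 't': 8, 'j': 12}
del 'j' → {'n': 0, 'm': 2, 'v': 3, 't': 8}
d['g'] = d['m']+5 = 7 → {'n': 0, 'm': 2, 'v': 3, 't': 8, 'g': 7}
del 'g' → {'n': 0, 'm': 2, 'v': 3, 't': 8}
sum of values = 13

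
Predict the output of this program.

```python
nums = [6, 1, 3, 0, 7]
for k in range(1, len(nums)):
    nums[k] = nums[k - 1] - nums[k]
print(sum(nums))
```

10

k=1: nums[1] = 6-1 = 5 → [6, 5, 3, 0, 7]
k=2: nums[2] = 5-3 = 2 → [6, 5, 2, 0, 7]
k=3: nums[3] = 2-0 = 2 → [6, 5, 2, 2, 7]
k=4: nums[4] = 2-7 = -5 → [6, 5, 2, 2, -5]
sum = 10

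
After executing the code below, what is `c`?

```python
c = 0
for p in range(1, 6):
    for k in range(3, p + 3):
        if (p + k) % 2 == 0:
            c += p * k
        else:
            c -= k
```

125

p=1,k=3: even sum, c = 0+3 = 3
p=2,k=3: odd sum, c = 3-3 = 0
p=2,k=4: even sum, c = 0+8 = 8
p=3,k=3: even sum, c = 8+9 = 17
p=3,k=4: odd sum, c = 17-4 = 13
p=3,k=5: even sum, c = 13+15 = 28
p=4,k=3: odd sum, c = 28-3 = 25
p=4,k=4: even sum, c = 25+16 = 41
p=4,k=5: odd sum, c = 41-5 = 36
p=4,k=6: even sum, c = 36+24 = 60
p=5,k=3: even sum, c = 60+15 = 75
p=5,k=4: odd sum, c = 75-4 = 71
p=5,k=5: even sum, c = 71+25 = 96
p=5,k=6: odd sum, c = 96-6 = 90
p=5,k=7: even sum, c = 90+35 = 125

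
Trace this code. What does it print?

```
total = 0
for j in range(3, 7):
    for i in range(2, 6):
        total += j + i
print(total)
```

128

j=3,i=2: total = 0+5 = 5
j=3,i=3: total = 5+6 = 11
j=3,i=4: total = 11+7 = 18
j=3,i=5: total = 18+8 = 26
j=4,i=2: total = 26+6 = 32
j=4,i=3: total = 32+7 = 39
j=4,i=4: total = 39+8 = 47
j=4,i=5: total = 47+9 = 56
j=5,i=2: total = 56+7 = 63
j=5,i=3: total = 63+8 = 71
j=5,i=4: total = 71+9 = 80
j=5,i=5: total = 80+10 = 90
j=6,i=2: total = 90+8 = 98
j=6,i=3: total = 98+9 = 107
j=6,i=4: total = 107+10 = 117
j=6,i=5: total = 117+11 = 128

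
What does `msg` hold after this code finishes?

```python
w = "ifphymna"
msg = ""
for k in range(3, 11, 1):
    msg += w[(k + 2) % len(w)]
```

'mnaifphy'

k=3: add w[5]='m' → 'm'
k=4: add w[6]='n' → 'mn'
k=5: add w[7]='a' → 'mna'
k=6: add w[0]='i' → 'mnai'
k=7: add w[1]='f' → 'mnaif'
k=8: add w[2]='p' → 'mnaifp'
k=9: add w[3]='h' → 'mnaifph'
k=10: add w[4]='y' → 'mnaifphy'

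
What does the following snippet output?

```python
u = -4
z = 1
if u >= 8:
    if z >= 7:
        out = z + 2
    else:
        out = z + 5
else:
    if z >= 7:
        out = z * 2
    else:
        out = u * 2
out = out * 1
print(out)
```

-8

u=-4, z=1
u >= 8 is False; z >= 7 is False
→ out = u * 2 = -8
out = (-8)*1 = -8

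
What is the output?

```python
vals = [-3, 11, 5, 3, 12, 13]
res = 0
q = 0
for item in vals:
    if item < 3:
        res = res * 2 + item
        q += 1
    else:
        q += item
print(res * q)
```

item=-3: <3, res = 0*2+(-3) = -3; q=1
item=11: not <3; q=12
item=5: not <3; q=17
item=3: not <3; q=20
item=12: not <3; q=32
item=13: not <3; q=45
res*q = (-3)*45 = -135

-135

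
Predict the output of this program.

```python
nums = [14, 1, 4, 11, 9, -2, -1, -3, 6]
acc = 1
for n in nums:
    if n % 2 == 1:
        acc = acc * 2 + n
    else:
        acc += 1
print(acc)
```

220

n=14: not odd, acc = 1+1 = 2
n=1: odd, acc = 2*2+1 = 5
n=4: not odd, acc = 5+1 = 6
n=11: odd, acc = 6*2+11 = 23
n=9: odd, acc = 23*2+9 = 55
n=-2: not odd, acc = 55+1 = 56
n=-1: odd, acc = 56*2+(-1) = 111
n=-3: odd, acc = 111*2+(-3) = 219
n=6: not odd, acc = 219+1 = 220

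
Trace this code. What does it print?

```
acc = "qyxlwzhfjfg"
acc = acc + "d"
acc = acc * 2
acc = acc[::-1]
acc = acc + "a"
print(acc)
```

+ 'd' → 'qyxlwzhfjfgd'
repeat ×2 → 'qyxlwzhfjfgdqyxlwzhfjfgd'
reverse → 'dgfjfhzwlxyqdgfjfhzwlxyq'
+ 'a' → 'dgfjfhzwlxyqdgfjfhzwlxyqa'

dgfjfhzwlxyqdgfjfhzwlxyqa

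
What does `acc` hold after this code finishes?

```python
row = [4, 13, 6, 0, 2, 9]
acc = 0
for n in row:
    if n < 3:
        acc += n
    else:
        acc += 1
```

6

n=4: not <3, acc = 0+1 = 1
n=13: not <3, acc = 1+1 = 2
n=6: not <3, acc = 2+1 = 3
n=0: <3, acc = 3+0 = 3
n=2: <3, acc = 3+2 = 5
n=9: not <3, acc = 5+1 = 6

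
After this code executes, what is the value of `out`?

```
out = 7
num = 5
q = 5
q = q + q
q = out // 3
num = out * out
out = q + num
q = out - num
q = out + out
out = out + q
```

q = 5+5 = 10
q = 7//3 = 2
num = 7*7 = 49
out = 2+49 = 51
q = 51-49 = 2
q = 51+51 = 102
out = 51+102 = 153

153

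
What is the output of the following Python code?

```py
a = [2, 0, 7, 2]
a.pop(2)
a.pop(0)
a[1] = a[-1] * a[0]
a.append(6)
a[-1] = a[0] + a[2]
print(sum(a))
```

6

pop(2) removes 7 → [2, 0, 2]
pop(0) removes 2 → [0, 2]
a[1] = a[-1]*a[0] = 2*0 = 0 → [0, 0]
append 6 → [0, 0, 6]
a[-1] = a[0]+a[2] = 0+6 = 6 → [0, 0, 6]
sum = 6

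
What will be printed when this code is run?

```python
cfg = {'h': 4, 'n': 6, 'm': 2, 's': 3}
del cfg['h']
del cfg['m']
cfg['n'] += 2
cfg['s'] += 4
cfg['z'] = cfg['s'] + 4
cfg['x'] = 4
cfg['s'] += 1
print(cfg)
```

del 'h' → {'n': 6, 'm': 2, 's': 3}
del 'm' → {'n': 6, 's': 3}
cfg['n'] = 6+2 = 8 → {'n': 8, 's': 3}
cfg['s'] = 3+4 = 7 → {'n': 8, 's': 7}
cfg['z'] = cfg['s']+4 = 11 → {'n': 8, 's': 7, 'z': 11}
cfg['x'] = 4 → {'n': 8, 's': 7, 'z': 11, 'x': 4}
cfg['s'] = 7+1 = 8 → {'n': 8, 's': 8, 'z': 11, 'x': 4}

{'n': 8, 's': 8, 'z': 11, 'x': 4}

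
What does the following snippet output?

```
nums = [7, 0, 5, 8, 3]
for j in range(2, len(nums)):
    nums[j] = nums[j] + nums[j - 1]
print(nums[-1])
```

16

j=2: nums[2] = 5+0 = 5 → [7, 0, 5, 8, 3]
j=3: nums[3] = 8+5 = 13 → [7, 0, 5, 13, 3]
j=4: nums[4] = 3+13 = 16 → [7, 0, 5, 13, 16]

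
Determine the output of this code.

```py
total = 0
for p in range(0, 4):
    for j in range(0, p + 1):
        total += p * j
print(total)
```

25

p=0,j=0: total = 0+0 = 0
p=1,j=0: total = 0+0 = 0
p=1,j=1: total = 0+1 = 1
p=2,j=0: total = 1+0 = 1
p=2,j=1: total = 1+2 = 3
p=2,j=2: total = 3+4 = 7
p=3,j=0: total = 7+0 = 7
p=3,j=1: total = 7+3 = 10
p=3,j=2: total = 10+6 = 16
p=3,j=3: total = 16+9 = 25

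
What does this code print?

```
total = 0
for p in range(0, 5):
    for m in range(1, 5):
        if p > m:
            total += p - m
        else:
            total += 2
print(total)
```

p=0,m=1: not 0>1, total = 0+2 = 2
p=0,m=2: not 0>2, total = 2+2 = 4
p=0,m=3: not 0>3, total = 4+2 = 6
p=0,m=4: not 0>4, total = 6+2 = 8
p=1,m=1: not 1>1, total = 8+2 = 10
p=1,m=2: not 1>2, total = 10+2 = 12
p=1,m=3: not 1>3, total = 12+2 = 14
p=1,m=4: not 1>4, total = 14+2 = 16
p=2,m=1: 2>1, total = 16+1 = 17
p=2,m=2: not 2>2, total = 17+2 = 19
p=2,m=3: not 2>3, total = 19+2 = 21
p=2,m=4: not 2>4, total = 21+2 = 23
p=3,m=1: 3>1, total = 23+2 = 25
p=3,m=2: 3>2, total = 25+1 = 26
p=3,m=3: not 3>3, total = 26+2 = 28
p=3,m=4: not 3>4, total = 28+2 = 30
p=4,m=1: 4>1, total = 30+3 = 33
p=4,m=2: 4>2, total = 33+2 = 35
p=4,m=3: 4>3, total = 35+1 = 36
p=4,m=4: not 4>4, total = 36+2 = 38

38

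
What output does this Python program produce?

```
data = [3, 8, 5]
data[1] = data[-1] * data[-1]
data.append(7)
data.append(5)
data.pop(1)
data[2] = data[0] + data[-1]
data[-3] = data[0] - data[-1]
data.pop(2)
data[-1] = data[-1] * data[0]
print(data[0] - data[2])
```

data[1] = data[-1]*data[-1] = 5*5 = 25 → [3, 25, 5]
append 7 → [3, 25, 5, 7]
append 5 → [3, 25, 5, 7, 5]
pop(1) removes 25 → [3, 5, 7, 5]
data[2] = data[0]+data[-1] = 3+5 = 8 → [3, 5, 8, 5]
data[-3] = data[0]-data[-1] = 3-5 = -2 → [3, -2, 8, 5]
pop(2) removes 8 → [3, -2, 5]
data[-1] = data[-1]*data[0] = 5*3 = 15 → [3, -2, 15]
data[0]-data[2] = 3-15 = -12

-12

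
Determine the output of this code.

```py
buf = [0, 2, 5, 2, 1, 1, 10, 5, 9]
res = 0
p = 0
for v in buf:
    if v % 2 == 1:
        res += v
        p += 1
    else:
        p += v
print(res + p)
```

40

v=0: not odd; p=0
v=2: not odd; p=2
v=5: odd, res = 0+5 = 5; p=3
v=2: not odd; p=5
v=1: odd, res = 5+1 = 6; p=6
v=1: odd, res = 6+1 = 7; p=7
v=10: not odd; p=17
v=5: odd, res = 7+5 = 12; p=18
v=9: odd, res = 12+9 = 21; p=19
res+p = 21+19 = 40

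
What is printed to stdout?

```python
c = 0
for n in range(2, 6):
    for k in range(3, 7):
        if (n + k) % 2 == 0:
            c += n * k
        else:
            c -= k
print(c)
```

88

n=2,k=3: odd sum, c = 0-3 = -3
n=2,k=4: even sum, c = (-3)+8 = 5
n=2,k=5: odd sum, c = 5-5 = 0
n=2,k=6: even sum, c = 0+12 = 12
n=3,k=3: even sum, c = 12+9 = 21
n=3,k=4: odd sum, c = 21-4 = 17
n=3,k=5: even sum, c = 17+15 = 32
n=3,k=6: odd sum, c = 32-6 = 26
n=4,k=3: odd sum, c = 26-3 = 23
n=4,k=4: even sum, c = 23+16 = 39
n=4,k=5: odd sum, c = 39-5 = 34
n=4,k=6: even sum, c = 34+24 = 58
n=5,k=3: even sum, c = 58+15 = 73
n=5,k=4: odd sum, c = 73-4 = 69
n=5,k=5: even sum, c = 69+25 = 94
n=5,k=6: odd sum, c = 94-6 = 88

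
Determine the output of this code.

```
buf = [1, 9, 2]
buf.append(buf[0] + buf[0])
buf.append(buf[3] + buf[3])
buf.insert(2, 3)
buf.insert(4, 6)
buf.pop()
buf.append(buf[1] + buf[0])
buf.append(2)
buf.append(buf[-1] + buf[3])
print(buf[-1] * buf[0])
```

4

append buf[0]+buf[0] = 1+1 = 2 → [1, 9, 2, 2]
append buf[3]+buf[3] = 2+2 = 4 → [1, 9, 2, 2, 4]
insert 3 at 2 → [1, 9, 3, 2, 2, 4]
insert 6 at 4 → [1, 9, 3, 2, 6, 2, 4]
pop() removes 4 → [1, 9, 3, 2, 6, 2]
append buf[1]+buf[0] = 9+1 = 10 → [1, 9, 3, 2, 6, 2, 10]
append 2 → [1, 9, 3, 2, 6, 2, 10, 2]
append buf[-1]+buf[3] = 2+2 = 4 → [1, 9, 3, 2, 6, 2, 10, 2, 4]
buf[-1]*buf[0] = 4*1 = 4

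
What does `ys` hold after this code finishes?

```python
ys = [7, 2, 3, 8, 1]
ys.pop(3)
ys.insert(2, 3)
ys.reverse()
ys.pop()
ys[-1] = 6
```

[1, 3, 3, 6]

pop(3) removes 8 → [7, 2, 3, 1]
insert 3 at 2 → [7, 2, 3, 3, 1]
reverse → [1, 3, 3, 2, 7]
pop() removes 7 → [1, 3, 3, 2]
ys[-1] = 6 → [1, 3, 3, 6]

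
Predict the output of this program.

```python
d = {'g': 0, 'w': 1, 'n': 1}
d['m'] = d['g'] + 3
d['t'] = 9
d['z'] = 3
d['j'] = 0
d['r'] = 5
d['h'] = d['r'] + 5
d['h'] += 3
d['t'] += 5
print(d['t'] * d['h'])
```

182

d['m'] = d['g']+3 = 3 → {'g': 0, 'w': 1, 'n': 1, 'm': 3}
d['t'] = 9 → {'g': 0, 'w': 1, 'n': 1, 'm': 3, 't': 9}
d['z'] = 3 → {'g': 0, 'w': 1, 'n': 1, 'm': 3, 't': 9, 'z': 3}
d['j'] = 0 → {'g': 0, 'w': 1, 'n': 1, 'm': 3, 't': 9, 'z': 3, 'j': 0}
d['r'] = 5 → {'g': 0, 'w': 1, 'n': 1, 'm': 3, 't': 9, 'z': 3, 'j': 0, 'r': 5}
d['h'] = d['r']+5 = 10 → {'g': 0, 'w': 1, 'n': 1, 'm': 3, 't': 9, 'z': 3, 'j': 0, 'r': 5, 'h': 10}
d['h'] = 10+3 = 13 → {'g': 0, 'w': 1, 'n': 1, 'm': 3, 't': 9, 'z': 3, 'j': 0, 'r': 5, 'h': 13}
d['t'] = 9+5 = 14 → {'g': 0, 'w': 1, 'n': 1, 'm': 3, 't': 14, 'z': 3, 'j': 0, 'r': 5, 'h': 13}
d['t']*d['h'] = 14*13 = 182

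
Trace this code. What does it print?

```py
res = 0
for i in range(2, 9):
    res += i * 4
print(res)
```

140

i=2: res = 0+2*4 = 8
i=3: res = 8+3*4 = 20
i=4: res = 20+4*4 = 36
i=5: res = 36+5*4 = 56
i=6: res = 56+6*4 = 80
i=7: res = 80+7*4 = 108
i=8: res = 108+8*4 = 140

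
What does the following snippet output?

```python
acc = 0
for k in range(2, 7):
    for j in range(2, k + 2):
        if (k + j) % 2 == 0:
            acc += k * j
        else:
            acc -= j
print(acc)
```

k=2,j=2: even sum, acc = 0+4 = 4
k=2,j=3: odd sum, acc = 4-3 = 1
k=3,j=2: odd sum, acc = 1-2 = -1
k=3,j=3: even sum, acc = (-1)+9 = 8
k=3,j=4: odd sum, acc = 8-4 = 4
k=4,j=2: even sum, acc = 4+8 = 12
k=4,j=3: odd sum, acc = 12-3 = 9
k=4,j=4: even sum, acc = 9+16 = 25
k=4,j=5: odd sum, acc = 25-5 = 20
k=5,j=2: odd sum, acc = 20-2 = 18
k=5,j=3: even sum, acc = 18+15 = 33
k=5,j=4: odd sum, acc = 33-4 = 29
k=5,j=5: even sum, acc = 29+25 = 54
k=5,j=6: odd sum, acc = 54-6 = 48
k=6,j=2: even sum, acc = 48+12 = 60
k=6,j=3: odd sum, acc = 60-3 = 57
k=6,j=4: even sum, acc = 57+24 = 81
k=6,j=5: odd sum, acc = 81-5 = 76
k=6,j=6: even sum, acc = 76+36 = 112
k=6,j=7: odd sum, acc = 112-7 = 105

105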